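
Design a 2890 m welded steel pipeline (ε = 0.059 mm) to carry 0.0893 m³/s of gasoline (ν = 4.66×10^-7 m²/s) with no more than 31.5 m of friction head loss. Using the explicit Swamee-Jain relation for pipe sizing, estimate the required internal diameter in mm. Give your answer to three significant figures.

Swamee-Jain (Type III): D = 0.66·[ε^1.25·(LQ²/(gh_f))^4.75 + ν·Q^9.4·(L/(gh_f))^5.2]^0.04
LQ²/(gh_f) = 0.07458; L/(gh_f) = 9.352
Term 1 = ε^1.25·(…)^4.75 = 2.28×10^-11; Term 2 = ν·Q^9.4·(…)^5.2 = 7.16×10^-12
D = 0.66·(2.28×10^-11 + 7.16×10^-12)^0.04 = 0.2504 m = 250 mm
Check: V = 1.81 m/s, Re = 9.74×10^5, f = 0.01517, h_f = 29.3 m ≈ 31.5 m ✓

D ≈ 250 mm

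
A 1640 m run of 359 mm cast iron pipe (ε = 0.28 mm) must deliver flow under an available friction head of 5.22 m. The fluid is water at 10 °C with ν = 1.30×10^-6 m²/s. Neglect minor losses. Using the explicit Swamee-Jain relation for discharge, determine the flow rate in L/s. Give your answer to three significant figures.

Q ≈ 108 L/s

Swamee-Jain (Type II): Q = -0.965·√(gD⁵h_f/L)·ln[ε/(3.7D) + √(3.17ν²L/(gD³h_f))]
√(gD⁵h_f/L) = √(9.81·0.359⁵·5.22/1640) = 0.01365
ε/(3.7D) = 2.11×10^-4; √(3.17ν²L/(gD³h_f)) = 6.09×10^-5
Q = -0.965·0.01365·ln(2.717×10^-4) = 0.1081 m³/s
Check: V = 1.07 m/s, Re = 2.95×10^5, f = 0.01979, h_f = 5.26 m ≈ 5.22 m ✓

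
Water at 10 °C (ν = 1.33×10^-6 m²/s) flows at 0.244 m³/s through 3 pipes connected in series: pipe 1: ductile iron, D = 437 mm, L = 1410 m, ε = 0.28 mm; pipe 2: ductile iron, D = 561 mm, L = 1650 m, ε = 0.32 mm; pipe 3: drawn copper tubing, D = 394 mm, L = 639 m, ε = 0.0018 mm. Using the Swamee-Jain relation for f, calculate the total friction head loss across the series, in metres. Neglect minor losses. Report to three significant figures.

Pipe 1: V = 1.627 m/s, Re = 5.35×10^5, ε/D = 6.41×10^-4, f = 0.01855, h_1 = f(L/D)V²/2g = 8.074 m
Pipe 2: V = 0.9871 m/s, Re = 4.16×10^5, ε/D = 5.70×10^-4, f = 0.01837, h_2 = f(L/D)V²/2g = 2.683 m
Pipe 3: V = 2.001 m/s, Re = 5.93×10^5, ε/D = 4.57×10^-6, f = 0.01278, h_3 = f(L/D)V²/2g = 4.232 m
Series → Q common, losses add: H = Σh = 14.99 m

H ≈ 15.0 m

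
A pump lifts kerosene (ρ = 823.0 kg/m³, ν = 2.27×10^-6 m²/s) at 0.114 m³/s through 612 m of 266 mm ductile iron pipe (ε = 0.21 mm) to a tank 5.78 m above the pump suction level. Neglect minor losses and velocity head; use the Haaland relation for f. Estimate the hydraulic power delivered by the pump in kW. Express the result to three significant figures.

V = 4Q/(πD²) = 2.051 m/s; Re = 2.40×10^5; ε/D = 7.89×10^-4; f = 0.01981
h_f = f(L/D)V²/2g = 9.775 m
Total head H = z + h_f = 5.78 + 9.775 = 15.56 m
P_hyd = ρgQH = 823.0·9.81·0.114·15.56 = 14.32 kW

P_hyd ≈ 14.3 kW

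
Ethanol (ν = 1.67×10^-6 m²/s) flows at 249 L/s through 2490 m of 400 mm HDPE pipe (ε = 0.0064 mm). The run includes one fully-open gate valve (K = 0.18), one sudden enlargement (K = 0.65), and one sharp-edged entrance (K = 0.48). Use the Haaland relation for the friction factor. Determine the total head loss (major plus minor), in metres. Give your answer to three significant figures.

H_L ≈ 16.9 m

V = 4Q/(πD²) = 1.981 m/s; V²/2g = 0.2001 m
Re = 4.75×10^5, ε/D = 1.60×10^-5 → f = 0.01337 (Haaland)
Major: h_f = f(L/D)·V²/2g = 0.01337·6225·0.2001 = 16.65 m
Minor: ΣK = 1.31; h_m = ΣK·V²/2g = 0.2622 m
Total H_L = 16.65 + 0.2622 = 16.91 m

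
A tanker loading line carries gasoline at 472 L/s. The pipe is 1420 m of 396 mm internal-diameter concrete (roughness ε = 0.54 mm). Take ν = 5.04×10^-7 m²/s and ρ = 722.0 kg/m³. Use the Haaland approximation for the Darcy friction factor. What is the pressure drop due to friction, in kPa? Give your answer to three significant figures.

Δp ≈ 405 kPa

V = 4Q/(πD²) = 4·0.472/(π·0.396²) = 3.832 m/s
Re = VD/ν = 3.832·0.396/5.04×10^-7 = 3.01×10^6 → turbulent
ε/D = 0.54/396 = 0.00136
Haaland: f = 0.02132
h_f = f(L/D)V²/(2g) = 0.02132·(1420/0.396)·3.832²/(2·9.81) = 57.23 m
Δp = ρg·h_f = 722.0·9.81·57.23 = 405.3 kPa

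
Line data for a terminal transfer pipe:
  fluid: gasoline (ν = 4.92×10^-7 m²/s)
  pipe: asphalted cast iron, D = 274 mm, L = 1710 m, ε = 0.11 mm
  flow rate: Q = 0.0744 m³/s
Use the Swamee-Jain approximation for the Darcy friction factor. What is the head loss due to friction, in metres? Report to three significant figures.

V = 4Q/(πD²) = 4·0.0744/(π·0.274²) = 1.262 m/s
Re = VD/ν = 1.262·0.274/4.92×10^-7 = 7.03×10^5 → turbulent
ε/D = 0.11/274 = 4.01×10^-4
Swamee-Jain: f = 0.01683
h_f = f(L/D)V²/(2g) = 0.01683·(1710/0.274)·1.262²/(2·9.81) = 8.523 m

h_f ≈ 8.52 m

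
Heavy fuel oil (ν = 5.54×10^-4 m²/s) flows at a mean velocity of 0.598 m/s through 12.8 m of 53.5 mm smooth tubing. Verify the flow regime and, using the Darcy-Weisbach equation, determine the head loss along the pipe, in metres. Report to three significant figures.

h_f ≈ 4.83 m

Re = VD/ν = 0.598·0.05350/5.54×10^-4 = 57.7 → laminar (Re < 2300)
f = 64/Re = 1.108
h_f = f(L/D)V²/(2g) = 1.108·(12.8/0.05350)·0.598²/(2·9.81) = 4.833 m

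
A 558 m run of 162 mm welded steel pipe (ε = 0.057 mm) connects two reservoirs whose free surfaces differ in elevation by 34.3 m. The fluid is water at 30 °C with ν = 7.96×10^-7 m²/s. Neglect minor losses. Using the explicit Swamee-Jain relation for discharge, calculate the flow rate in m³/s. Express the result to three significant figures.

Swamee-Jain (Type II): Q = -0.965·√(gD⁵h_f/L)·ln[ε/(3.7D) + √(3.17ν²L/(gD³h_f))]
√(gD⁵h_f/L) = √(9.81·0.162⁵·34.3/558) = 0.008203
ε/(3.7D) = 9.51×10^-5; √(3.17ν²L/(gD³h_f)) = 2.80×10^-5
Q = -0.965·0.008203·ln(1.231×10^-4) = 0.07126 m³/s
Check: V = 3.46 m/s, Re = 7.04×10^5, f = 0.01645, h_f = 34.5 m ≈ 34.3 m ✓

Q ≈ 0.0713 m³/s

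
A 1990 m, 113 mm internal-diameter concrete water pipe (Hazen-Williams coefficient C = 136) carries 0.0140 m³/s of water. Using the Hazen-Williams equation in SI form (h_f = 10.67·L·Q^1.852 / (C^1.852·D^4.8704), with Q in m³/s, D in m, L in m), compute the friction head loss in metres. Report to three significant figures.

h_f ≈ 35.8 m

h_f = 10.67·1990·0.0140^1.852 / (136^1.852·0.113^4.8704) = 35.83 m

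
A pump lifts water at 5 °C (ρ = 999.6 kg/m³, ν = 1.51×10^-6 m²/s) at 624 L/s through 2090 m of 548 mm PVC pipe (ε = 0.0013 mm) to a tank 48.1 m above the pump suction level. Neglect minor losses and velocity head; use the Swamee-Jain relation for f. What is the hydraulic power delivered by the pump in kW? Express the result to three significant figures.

P_hyd ≈ 392 kW

V = 4Q/(πD²) = 2.646 m/s; Re = 9.60×10^5; ε/D = 2.37×10^-6; f = 0.01175
h_f = f(L/D)V²/2g = 15.98 m
Total head H = z + h_f = 48.1 + 15.98 = 64.08 m
P_hyd = ρgQH = 999.6·9.81·0.624·64.08 = 392.1 kW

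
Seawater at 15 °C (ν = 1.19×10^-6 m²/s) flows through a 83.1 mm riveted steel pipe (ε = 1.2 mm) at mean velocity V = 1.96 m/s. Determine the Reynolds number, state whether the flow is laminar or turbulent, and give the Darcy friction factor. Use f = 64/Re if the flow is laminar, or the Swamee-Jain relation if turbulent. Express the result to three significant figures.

Re ≈ 1.37×10^5; turbulent; f ≈ 0.0436

Re = VD/ν = 1.960·0.0831/1.19×10^-6 = 1.37×10^5
Re > 4000 → turbulent; ε/D = 0.0144
Swamee-Jain: f = 0.04363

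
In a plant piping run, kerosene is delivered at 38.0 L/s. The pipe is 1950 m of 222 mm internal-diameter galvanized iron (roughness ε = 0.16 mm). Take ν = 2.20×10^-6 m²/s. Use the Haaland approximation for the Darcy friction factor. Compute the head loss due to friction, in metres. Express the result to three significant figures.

h_f ≈ 9.05 m

V = 4Q/(πD²) = 4·0.0380/(π·0.222²) = 0.9817 m/s
Re = VD/ν = 0.9817·0.222/2.20×10^-6 = 9.91×10^4 → turbulent
ε/D = 0.16/222 = 7.21×10^-4
Haaland: f = 0.02097
h_f = f(L/D)V²/(2g) = 0.02097·(1950/0.222)·0.9817²/(2·9.81) = 9.048 m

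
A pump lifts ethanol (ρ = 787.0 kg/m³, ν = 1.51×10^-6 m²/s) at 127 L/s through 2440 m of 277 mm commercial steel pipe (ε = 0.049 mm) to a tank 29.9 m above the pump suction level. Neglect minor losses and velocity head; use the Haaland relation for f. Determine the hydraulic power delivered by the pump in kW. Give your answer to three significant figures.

V = 4Q/(πD²) = 2.107 m/s; Re = 3.87×10^5; ε/D = 1.77×10^-4; f = 0.01544
h_f = f(L/D)V²/2g = 30.80 m
Total head H = z + h_f = 29.9 + 30.80 = 60.70 m
P_hyd = ρgQH = 787.0·9.81·0.127·60.70 = 59.51 kW

P_hyd ≈ 59.5 kW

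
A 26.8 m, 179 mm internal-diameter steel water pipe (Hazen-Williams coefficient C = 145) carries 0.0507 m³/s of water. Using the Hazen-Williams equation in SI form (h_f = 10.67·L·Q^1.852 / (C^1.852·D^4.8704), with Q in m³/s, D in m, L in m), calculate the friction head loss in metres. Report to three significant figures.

h_f = 10.67·26.8·0.0507^1.852 / (145^1.852·0.179^4.8704) = 0.4943 m

h_f ≈ 0.494 m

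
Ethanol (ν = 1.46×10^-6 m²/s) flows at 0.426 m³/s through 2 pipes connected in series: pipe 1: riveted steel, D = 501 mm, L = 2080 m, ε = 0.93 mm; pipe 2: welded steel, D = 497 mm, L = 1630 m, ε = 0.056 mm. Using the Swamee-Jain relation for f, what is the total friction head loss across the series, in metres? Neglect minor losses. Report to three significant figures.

H ≈ 34.4 m

Pipe 1: V = 2.161 m/s, Re = 7.42×10^5, ε/D = 0.00186, f = 0.02332, h_1 = f(L/D)V²/2g = 23.04 m
Pipe 2: V = 2.196 m/s, Re = 7.47×10^5, ε/D = 1.13×10^-4, f = 0.01403, h_2 = f(L/D)V²/2g = 11.31 m
Series → Q common, losses add: H = Σh = 34.35 m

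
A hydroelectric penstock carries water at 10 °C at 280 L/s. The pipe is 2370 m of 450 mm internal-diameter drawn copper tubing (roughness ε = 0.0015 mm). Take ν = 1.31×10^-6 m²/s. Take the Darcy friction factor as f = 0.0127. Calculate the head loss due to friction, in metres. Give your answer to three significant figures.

h_f ≈ 10.6 m

V = 4Q/(πD²) = 4·0.280/(π·0.450²) = 1.761 m/s
h_f = f(L/D)V²/(2g) = 0.01270·(2370/0.450)·1.761²/(2·9.81) = 10.57 m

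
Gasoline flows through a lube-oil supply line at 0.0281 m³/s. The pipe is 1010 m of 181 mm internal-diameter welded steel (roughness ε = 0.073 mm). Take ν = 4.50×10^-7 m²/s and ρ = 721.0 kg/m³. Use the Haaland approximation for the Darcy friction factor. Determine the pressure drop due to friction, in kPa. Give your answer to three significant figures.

V = 4Q/(πD²) = 4·0.0281/(π·0.181²) = 1.092 m/s
Re = VD/ν = 1.092·0.181/4.50×10^-7 = 4.39×10^5 → turbulent
ε/D = 0.073/181 = 4.03×10^-4
Haaland: f = 0.01705
h_f = f(L/D)V²/(2g) = 0.01705·(1010/0.181)·1.092²/(2·9.81) = 5.784 m
Δp = ρg·h_f = 721.0·9.81·5.784 = 40.91 kPa

Δp ≈ 40.9 kPa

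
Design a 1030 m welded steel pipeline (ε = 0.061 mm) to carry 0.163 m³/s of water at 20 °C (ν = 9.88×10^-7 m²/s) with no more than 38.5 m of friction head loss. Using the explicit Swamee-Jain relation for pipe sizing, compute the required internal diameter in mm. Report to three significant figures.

D ≈ 250 mm

Swamee-Jain (Type III): D = 0.66·[ε^1.25·(LQ²/(gh_f))^4.75 + ν·Q^9.4·(L/(gh_f))^5.2]^0.04
LQ²/(gh_f) = 0.07246; L/(gh_f) = 2.727
Term 1 = ε^1.25·(…)^4.75 = 2.08×10^-11; Term 2 = ν·Q^9.4·(…)^5.2 = 7.16×10^-12
D = 0.66·(2.08×10^-11 + 7.16×10^-12)^0.04 = 0.2497 m = 250 mm
Check: V = 3.33 m/s, Re = 8.41×10^5, f = 0.01537, h_f = 35.8 m ≈ 38.5 m ✓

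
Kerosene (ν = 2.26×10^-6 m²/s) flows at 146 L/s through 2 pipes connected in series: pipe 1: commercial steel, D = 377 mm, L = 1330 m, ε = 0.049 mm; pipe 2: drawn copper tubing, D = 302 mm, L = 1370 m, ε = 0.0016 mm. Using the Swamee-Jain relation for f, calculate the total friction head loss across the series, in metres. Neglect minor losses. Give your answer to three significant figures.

H ≈ 19.2 m

Pipe 1: V = 1.308 m/s, Re = 2.18×10^5, ε/D = 1.30×10^-4, f = 0.01641, h_1 = f(L/D)V²/2g = 5.048 m
Pipe 2: V = 2.038 m/s, Re = 2.72×10^5, ε/D = 5.30×10^-6, f = 0.01470, h_2 = f(L/D)V²/2g = 14.12 m
Series → Q common, losses add: H = Σh = 19.17 m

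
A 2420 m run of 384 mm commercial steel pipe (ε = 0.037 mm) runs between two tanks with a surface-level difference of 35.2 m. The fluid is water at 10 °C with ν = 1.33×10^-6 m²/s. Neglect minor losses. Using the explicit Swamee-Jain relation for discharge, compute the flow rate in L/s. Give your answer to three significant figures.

Swamee-Jain (Type II): Q = -0.965·√(gD⁵h_f/L)·ln[ε/(3.7D) + √(3.17ν²L/(gD³h_f))]
√(gD⁵h_f/L) = √(9.81·0.384⁵·35.2/2420) = 0.03452
ε/(3.7D) = 2.60×10^-5; √(3.17ν²L/(gD³h_f)) = 2.63×10^-5
Q = -0.965·0.03452·ln(5.239×10^-5) = 0.3283 m³/s
Check: V = 2.83 m/s, Re = 8.19×10^5, f = 0.01370, h_f = 35.4 m ≈ 35.2 m ✓

Q ≈ 328 L/s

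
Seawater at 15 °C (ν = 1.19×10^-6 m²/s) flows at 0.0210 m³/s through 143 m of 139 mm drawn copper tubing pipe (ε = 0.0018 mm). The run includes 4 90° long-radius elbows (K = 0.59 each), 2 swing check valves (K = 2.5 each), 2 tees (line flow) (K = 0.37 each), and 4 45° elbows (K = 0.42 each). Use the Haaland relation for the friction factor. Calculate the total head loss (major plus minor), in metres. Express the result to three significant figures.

V = 4Q/(πD²) = 1.384 m/s; V²/2g = 0.09761 m
Re = 1.62×10^5, ε/D = 1.29×10^-5 → f = 0.01623 (Haaland)
Major: h_f = f(L/D)·V²/2g = 0.01623·1029·0.09761 = 1.630 m
Minor: ΣK = 9.78; h_m = ΣK·V²/2g = 0.9546 m
Total H_L = 1.630 + 0.9546 = 2.584 m

H_L ≈ 2.58 m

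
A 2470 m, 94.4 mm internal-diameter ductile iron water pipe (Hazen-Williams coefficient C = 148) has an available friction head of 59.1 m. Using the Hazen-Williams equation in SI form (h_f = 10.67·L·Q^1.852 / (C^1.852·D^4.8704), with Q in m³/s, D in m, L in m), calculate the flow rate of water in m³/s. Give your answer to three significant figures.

Q ≈ 0.0111 m³/s

Rearranging: Q = [h_f·C^1.852·D^4.8704 / (10.67·L)]^(1/1.852)
Q = [59.1·148^1.852·0.0944^4.8704 / (10.67·2470)]^0.540 = 0.01107 m³/s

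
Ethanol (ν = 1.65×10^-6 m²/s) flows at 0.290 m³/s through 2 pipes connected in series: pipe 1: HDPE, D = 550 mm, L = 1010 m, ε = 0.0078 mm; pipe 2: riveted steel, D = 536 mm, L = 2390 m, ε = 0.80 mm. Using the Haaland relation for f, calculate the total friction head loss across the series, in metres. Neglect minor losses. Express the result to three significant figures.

H ≈ 10.2 m

Pipe 1: V = 1.221 m/s, Re = 4.07×10^5, ε/D = 1.42×10^-5, f = 0.01370, h_1 = f(L/D)V²/2g = 1.911 m
Pipe 2: V = 1.285 m/s, Re = 4.18×10^5, ε/D = 0.00149, f = 0.02221, h_2 = f(L/D)V²/2g = 8.339 m
Series → Q common, losses add: H = Σh = 10.25 m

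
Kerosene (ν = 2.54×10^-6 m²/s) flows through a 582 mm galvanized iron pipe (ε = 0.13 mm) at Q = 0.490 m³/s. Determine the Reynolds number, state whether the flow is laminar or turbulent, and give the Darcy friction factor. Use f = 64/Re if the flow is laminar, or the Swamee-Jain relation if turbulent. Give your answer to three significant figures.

V = 4Q/(πD²) = 1.842 m/s
Re = VD/ν = 1.842·0.582/2.54×10^-6 = 4.22×10^5
Re > 4000 → turbulent; ε/D = 2.23×10^-4
Swamee-Jain: f = 0.01595

Re ≈ 4.22×10^5; turbulent; f ≈ 0.0160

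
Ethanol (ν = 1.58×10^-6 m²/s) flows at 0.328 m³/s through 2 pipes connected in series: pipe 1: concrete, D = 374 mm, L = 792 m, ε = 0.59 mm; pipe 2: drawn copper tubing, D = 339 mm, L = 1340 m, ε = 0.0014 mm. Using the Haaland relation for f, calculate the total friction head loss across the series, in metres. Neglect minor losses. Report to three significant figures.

Pipe 1: V = 2.986 m/s, Re = 7.07×10^5, ε/D = 0.00158, f = 0.02232, h_1 = f(L/D)V²/2g = 21.48 m
Pipe 2: V = 3.634 m/s, Re = 7.80×10^5, ε/D = 4.13×10^-6, f = 0.01215, h_2 = f(L/D)V²/2g = 32.31 m
Series → Q common, losses add: H = Σh = 53.79 m

H ≈ 53.8 m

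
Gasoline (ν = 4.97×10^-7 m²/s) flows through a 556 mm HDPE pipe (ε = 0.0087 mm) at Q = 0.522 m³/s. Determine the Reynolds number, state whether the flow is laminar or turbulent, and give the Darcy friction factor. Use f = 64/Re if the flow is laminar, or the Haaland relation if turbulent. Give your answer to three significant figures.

Re ≈ 2.41×10^6; turbulent; f ≈ 0.0106

V = 4Q/(πD²) = 2.150 m/s
Re = VD/ν = 2.150·0.556/4.97×10^-7 = 2.41×10^6
Re > 4000 → turbulent; ε/D = 1.56×10^-5
Haaland: f = 0.01057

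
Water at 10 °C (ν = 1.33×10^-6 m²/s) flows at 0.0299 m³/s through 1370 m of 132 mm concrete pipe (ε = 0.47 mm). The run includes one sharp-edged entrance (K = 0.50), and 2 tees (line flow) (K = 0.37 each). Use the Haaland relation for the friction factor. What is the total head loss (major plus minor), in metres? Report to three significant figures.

H_L ≈ 71.1 m

V = 4Q/(πD²) = 2.185 m/s; V²/2g = 0.2433 m
Re = 2.17×10^5, ε/D = 0.00356 → f = 0.02802 (Haaland)
Major: h_f = f(L/D)·V²/2g = 0.02802·10379·0.2433 = 70.77 m
Minor: ΣK = 1.24; h_m = ΣK·V²/2g = 0.3017 m
Total H_L = 70.77 + 0.3017 = 71.07 m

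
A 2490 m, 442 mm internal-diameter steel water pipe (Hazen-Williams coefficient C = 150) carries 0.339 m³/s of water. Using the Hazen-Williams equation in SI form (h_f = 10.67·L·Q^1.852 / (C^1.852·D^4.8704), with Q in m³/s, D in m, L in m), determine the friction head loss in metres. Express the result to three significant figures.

h_f = 10.67·2490·0.339^1.852 / (150^1.852·0.442^4.8704) = 17.83 m

h_f ≈ 17.8 m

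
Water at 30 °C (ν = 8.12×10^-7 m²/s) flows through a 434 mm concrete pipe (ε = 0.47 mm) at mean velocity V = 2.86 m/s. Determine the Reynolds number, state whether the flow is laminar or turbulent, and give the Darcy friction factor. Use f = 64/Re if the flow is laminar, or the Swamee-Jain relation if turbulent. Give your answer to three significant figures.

Re ≈ 1.53×10^6; turbulent; f ≈ 0.0203

Re = VD/ν = 2.860·0.434/8.12×10^-7 = 1.53×10^6
Re > 4000 → turbulent; ε/D = 0.00108
Swamee-Jain: f = 0.02028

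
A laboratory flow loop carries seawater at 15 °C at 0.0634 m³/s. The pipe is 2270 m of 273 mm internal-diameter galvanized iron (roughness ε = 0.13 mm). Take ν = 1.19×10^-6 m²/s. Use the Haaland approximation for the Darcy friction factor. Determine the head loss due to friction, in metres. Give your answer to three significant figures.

V = 4Q/(πD²) = 4·0.0634/(π·0.273²) = 1.083 m/s
Re = VD/ν = 1.083·0.273/1.19×10^-6 = 2.48×10^5 → turbulent
ε/D = 0.13/273 = 4.76×10^-4
Haaland: f = 0.01818
h_f = f(L/D)V²/(2g) = 0.01818·(2270/0.273)·1.083²/(2·9.81) = 9.039 m

h_f ≈ 9.04 m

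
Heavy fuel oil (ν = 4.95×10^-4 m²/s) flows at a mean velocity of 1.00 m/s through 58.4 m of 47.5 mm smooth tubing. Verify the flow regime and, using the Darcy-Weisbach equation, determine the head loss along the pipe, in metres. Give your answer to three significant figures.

Re = VD/ν = 1.00·0.04750/4.95×10^-4 = 96.0 → laminar (Re < 2300)
f = 64/Re = 0.6669
h_f = f(L/D)V²/(2g) = 0.6669·(58.4/0.04750)·1.00²/(2·9.81) = 41.79 m

h_f ≈ 41.8 m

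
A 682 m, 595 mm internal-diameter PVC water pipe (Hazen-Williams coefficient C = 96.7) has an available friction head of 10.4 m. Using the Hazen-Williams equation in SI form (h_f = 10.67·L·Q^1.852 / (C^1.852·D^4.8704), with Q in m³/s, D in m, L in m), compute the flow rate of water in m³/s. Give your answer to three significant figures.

Q ≈ 0.718 m³/s

Rearranging: Q = [h_f·C^1.852·D^4.8704 / (10.67·L)]^(1/1.852)
Q = [10.4·96.7^1.852·0.595^4.8704 / (10.67·682)]^0.540 = 0.7183 m³/s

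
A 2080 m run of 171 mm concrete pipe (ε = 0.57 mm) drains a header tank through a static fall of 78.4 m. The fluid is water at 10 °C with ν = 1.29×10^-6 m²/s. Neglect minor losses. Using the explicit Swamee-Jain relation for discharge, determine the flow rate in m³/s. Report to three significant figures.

Q ≈ 0.0493 m³/s

Swamee-Jain (Type II): Q = -0.965·√(gD⁵h_f/L)·ln[ε/(3.7D) + √(3.17ν²L/(gD³h_f))]
√(gD⁵h_f/L) = √(9.81·0.171⁵·78.4/2080) = 0.007353
ε/(3.7D) = 9.01×10^-4; √(3.17ν²L/(gD³h_f)) = 5.34×10^-5
Q = -0.965·0.007353·ln(9.543×10^-4) = 0.04935 m³/s
Check: V = 2.15 m/s, Re = 2.85×10^5, f = 0.02755, h_f = 78.8 m ≈ 78.4 m ✓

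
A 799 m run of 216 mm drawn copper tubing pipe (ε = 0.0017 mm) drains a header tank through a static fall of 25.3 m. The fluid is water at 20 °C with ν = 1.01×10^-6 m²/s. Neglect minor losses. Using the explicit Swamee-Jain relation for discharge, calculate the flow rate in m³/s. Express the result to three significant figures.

Swamee-Jain (Type II): Q = -0.965·√(gD⁵h_f/L)·ln[ε/(3.7D) + √(3.17ν²L/(gD³h_f))]
√(gD⁵h_f/L) = √(9.81·0.216⁵·25.3/799) = 0.01209
ε/(3.7D) = 2.13×10^-6; √(3.17ν²L/(gD³h_f)) = 3.21×10^-5
Q = -0.965·0.01209·ln(3.427×10^-5) = 0.1199 m³/s
Check: V = 3.27 m/s, Re = 7.00×10^5, f = 0.01249, h_f = 25.2 m ≈ 25.3 m ✓

Q ≈ 0.120 m³/s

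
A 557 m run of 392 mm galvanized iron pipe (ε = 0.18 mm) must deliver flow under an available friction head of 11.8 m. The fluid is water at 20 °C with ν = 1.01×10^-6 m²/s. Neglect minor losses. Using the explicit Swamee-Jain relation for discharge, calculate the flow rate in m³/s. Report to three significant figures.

Q ≈ 0.376 m³/s

Swamee-Jain (Type II): Q = -0.965·√(gD⁵h_f/L)·ln[ε/(3.7D) + √(3.17ν²L/(gD³h_f))]
√(gD⁵h_f/L) = √(9.81·0.392⁵·11.8/557) = 0.04386
ε/(3.7D) = 1.24×10^-4; √(3.17ν²L/(gD³h_f)) = 1.61×10^-5
Q = -0.965·0.04386·ln(1.402×10^-4) = 0.3755 m³/s
Check: V = 3.11 m/s, Re = 1.21×10^6, f = 0.01692, h_f = 11.9 m ≈ 11.8 m ✓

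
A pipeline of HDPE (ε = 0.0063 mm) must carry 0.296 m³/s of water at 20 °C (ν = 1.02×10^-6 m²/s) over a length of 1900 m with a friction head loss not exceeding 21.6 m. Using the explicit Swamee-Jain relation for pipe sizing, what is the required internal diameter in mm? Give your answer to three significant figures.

Swamee-Jain (Type III): D = 0.66·[ε^1.25·(LQ²/(gh_f))^4.75 + ν·Q^9.4·(L/(gh_f))^5.2]^0.04
LQ²/(gh_f) = 0.7856; L/(gh_f) = 8.967
Term 1 = ε^1.25·(…)^4.75 = 1.00×10^-7; Term 2 = ν·Q^9.4·(…)^5.2 = 9.83×10^-7
D = 0.66·(1.00×10^-7 + 9.83×10^-7)^0.04 = 0.3810 m = 381 mm
Check: V = 2.60 m/s, Re = 9.70×10^5, f = 0.01206, h_f = 20.7 m ≈ 21.6 m ✓

D ≈ 381 mm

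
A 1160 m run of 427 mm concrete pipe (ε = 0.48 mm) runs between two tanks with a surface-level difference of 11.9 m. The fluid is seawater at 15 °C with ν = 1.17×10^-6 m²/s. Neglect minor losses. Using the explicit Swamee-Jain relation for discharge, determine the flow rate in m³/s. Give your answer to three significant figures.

Swamee-Jain (Type II): Q = -0.965·√(gD⁵h_f/L)·ln[ε/(3.7D) + √(3.17ν²L/(gD³h_f))]
√(gD⁵h_f/L) = √(9.81·0.427⁵·11.9/1160) = 0.03780
ε/(3.7D) = 3.04×10^-4; √(3.17ν²L/(gD³h_f)) = 2.35×10^-5
Q = -0.965·0.03780·ln(3.274×10^-4) = 0.2927 m³/s
Check: V = 2.04 m/s, Re = 7.46×10^5, f = 0.02068, h_f = 12.0 m ≈ 11.9 m ✓

Q ≈ 0.293 m³/s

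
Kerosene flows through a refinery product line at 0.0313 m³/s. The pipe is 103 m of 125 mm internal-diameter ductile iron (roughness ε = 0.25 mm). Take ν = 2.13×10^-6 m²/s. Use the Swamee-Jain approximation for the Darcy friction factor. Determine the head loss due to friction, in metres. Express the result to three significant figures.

V = 4Q/(πD²) = 4·0.0313/(π·0.125²) = 2.551 m/s
Re = VD/ν = 2.551·0.125/2.13×10^-6 = 1.50×10^5 → turbulent
ε/D = 0.25/125 = 0.00200
Swamee-Jain: f = 0.02478
h_f = f(L/D)V²/(2g) = 0.02478·(103/0.125)·2.551²/(2·9.81) = 6.771 m

h_f ≈ 6.77 m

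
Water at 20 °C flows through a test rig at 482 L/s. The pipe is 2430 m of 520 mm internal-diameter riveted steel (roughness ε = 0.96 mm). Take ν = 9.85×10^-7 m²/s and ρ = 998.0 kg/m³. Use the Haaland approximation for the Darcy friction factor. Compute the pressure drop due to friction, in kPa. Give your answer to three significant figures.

Δp ≈ 278 kPa

V = 4Q/(πD²) = 4·0.482/(π·0.520²) = 2.270 m/s
Re = VD/ν = 2.270·0.520/9.85×10^-7 = 1.20×10^6 → turbulent
ε/D = 0.96/520 = 0.00185
Haaland: f = 0.02312
h_f = f(L/D)V²/(2g) = 0.02312·(2430/0.520)·2.270²/(2·9.81) = 28.37 m
Δp = ρg·h_f = 998.0·9.81·28.37 = 277.7 kPa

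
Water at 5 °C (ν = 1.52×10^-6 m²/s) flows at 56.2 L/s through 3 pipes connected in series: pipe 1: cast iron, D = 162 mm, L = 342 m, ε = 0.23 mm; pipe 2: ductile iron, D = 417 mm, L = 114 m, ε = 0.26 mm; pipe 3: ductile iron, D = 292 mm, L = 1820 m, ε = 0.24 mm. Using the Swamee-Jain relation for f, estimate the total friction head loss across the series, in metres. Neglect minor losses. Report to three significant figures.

Pipe 1: V = 2.727 m/s, Re = 2.91×10^5, ε/D = 0.00142, f = 0.02236, h_1 = f(L/D)V²/2g = 17.89 m
Pipe 2: V = 0.4115 m/s, Re = 1.13×10^5, ε/D = 6.24×10^-4, f = 0.02065, h_2 = f(L/D)V²/2g = 0.04871 m
Pipe 3: V = 0.8392 m/s, Re = 1.61×10^5, ε/D = 8.22×10^-4, f = 0.02078, h_3 = f(L/D)V²/2g = 4.650 m
Series → Q common, losses add: H = Σh = 22.59 m

H ≈ 22.6 m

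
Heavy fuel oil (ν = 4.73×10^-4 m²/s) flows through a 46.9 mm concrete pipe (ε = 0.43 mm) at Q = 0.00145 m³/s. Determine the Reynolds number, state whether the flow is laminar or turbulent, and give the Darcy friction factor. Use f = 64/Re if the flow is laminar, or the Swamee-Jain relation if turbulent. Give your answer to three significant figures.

V = 4Q/(πD²) = 0.8393 m/s
Re = VD/ν = 0.8393·0.0469/4.73×10^-4 = 83.2
Re < 2300 → laminar → f = 64/Re = 0.7690

Re ≈ 83.2; laminar; f = 64/Re ≈ 0.769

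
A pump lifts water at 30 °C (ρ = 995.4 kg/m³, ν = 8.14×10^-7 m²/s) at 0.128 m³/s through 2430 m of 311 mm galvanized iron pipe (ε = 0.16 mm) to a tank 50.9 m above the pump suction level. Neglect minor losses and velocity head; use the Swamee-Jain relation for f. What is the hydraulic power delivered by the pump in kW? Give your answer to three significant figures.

P_hyd ≈ 88.6 kW

V = 4Q/(πD²) = 1.685 m/s; Re = 6.44×10^5; ε/D = 5.14×10^-4; f = 0.01767
h_f = f(L/D)V²/2g = 19.97 m
Total head H = z + h_f = 50.9 + 19.97 = 70.87 m
P_hyd = ρgQH = 995.4·9.81·0.128·70.87 = 88.59 kW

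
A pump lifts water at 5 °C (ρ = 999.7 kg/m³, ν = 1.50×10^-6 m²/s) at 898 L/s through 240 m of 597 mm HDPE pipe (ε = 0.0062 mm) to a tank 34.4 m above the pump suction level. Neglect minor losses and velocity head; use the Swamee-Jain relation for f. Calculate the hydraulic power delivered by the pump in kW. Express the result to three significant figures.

P_hyd ≈ 324 kW

V = 4Q/(πD²) = 3.208 m/s; Re = 1.28×10^6; ε/D = 1.04×10^-5; f = 0.01144
h_f = f(L/D)V²/2g = 2.412 m
Total head H = z + h_f = 34.4 + 2.412 = 36.81 m
P_hyd = ρgQH = 999.7·9.81·0.898·36.81 = 324.2 kW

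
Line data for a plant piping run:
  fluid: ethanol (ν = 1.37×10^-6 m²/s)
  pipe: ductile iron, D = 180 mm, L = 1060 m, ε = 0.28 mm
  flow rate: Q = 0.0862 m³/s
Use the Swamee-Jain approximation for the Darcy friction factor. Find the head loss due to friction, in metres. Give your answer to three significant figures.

V = 4Q/(πD²) = 4·0.0862/(π·0.180²) = 3.387 m/s
Re = VD/ν = 3.387·0.180/1.37×10^-6 = 4.45×10^5 → turbulent
ε/D = 0.28/180 = 0.00156
Swamee-Jain: f = 0.02255
h_f = f(L/D)V²/(2g) = 0.02255·(1060/0.180)·3.387²/(2·9.81) = 77.65 m

h_f ≈ 77.6 m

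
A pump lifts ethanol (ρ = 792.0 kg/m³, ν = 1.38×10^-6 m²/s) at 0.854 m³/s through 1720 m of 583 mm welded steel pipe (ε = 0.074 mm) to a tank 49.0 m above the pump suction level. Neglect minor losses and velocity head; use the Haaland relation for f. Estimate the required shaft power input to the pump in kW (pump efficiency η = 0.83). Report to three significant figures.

P_shaft ≈ 557 kW

V = 4Q/(πD²) = 3.199 m/s; Re = 1.35×10^6; ε/D = 1.27×10^-4; f = 0.01345
h_f = f(L/D)V²/2g = 20.69 m
Total head H = z + h_f = 49.0 + 20.69 = 69.69 m
P_hyd = ρgQH = 792.0·9.81·0.854·69.69 = 462.4 kW
P_shaft = P_hyd/η = 462.4/0.83 = 557.1 kW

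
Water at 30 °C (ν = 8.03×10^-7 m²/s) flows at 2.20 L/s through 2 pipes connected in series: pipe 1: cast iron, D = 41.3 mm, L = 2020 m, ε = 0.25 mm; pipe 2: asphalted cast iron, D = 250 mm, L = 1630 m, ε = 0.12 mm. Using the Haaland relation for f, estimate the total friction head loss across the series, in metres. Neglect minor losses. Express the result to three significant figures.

Pipe 1: V = 1.642 m/s, Re = 8.45×10^4, ε/D = 0.00605, f = 0.03316, h_1 = f(L/D)V²/2g = 222.9 m
Pipe 2: V = 0.04482 m/s, Re = 1.40×10^4, ε/D = 4.80×10^-4, f = 0.02895, h_2 = f(L/D)V²/2g = 0.01932 m
Series → Q common, losses add: H = Σh = 223.0 m

H ≈ 223 m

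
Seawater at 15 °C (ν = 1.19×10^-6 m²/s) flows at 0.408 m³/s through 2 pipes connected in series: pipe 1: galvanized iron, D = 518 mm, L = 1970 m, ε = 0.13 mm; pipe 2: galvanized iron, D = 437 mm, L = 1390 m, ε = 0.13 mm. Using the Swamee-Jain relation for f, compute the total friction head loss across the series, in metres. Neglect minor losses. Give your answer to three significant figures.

H ≈ 30.1 m

Pipe 1: V = 1.936 m/s, Re = 8.43×10^5, ε/D = 2.51×10^-4, f = 0.01543, h_1 = f(L/D)V²/2g = 11.21 m
Pipe 2: V = 2.720 m/s, Re = 9.99×10^5, ε/D = 2.97×10^-4, f = 0.01573, h_2 = f(L/D)V²/2g = 18.88 m
Series → Q common, losses add: H = Σh = 30.09 m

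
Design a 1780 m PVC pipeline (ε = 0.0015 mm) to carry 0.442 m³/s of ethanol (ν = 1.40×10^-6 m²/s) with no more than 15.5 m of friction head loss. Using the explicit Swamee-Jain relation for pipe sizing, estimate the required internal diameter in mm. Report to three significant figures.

D ≈ 473 mm

Swamee-Jain (Type III): D = 0.66·[ε^1.25·(LQ²/(gh_f))^4.75 + ν·Q^9.4·(L/(gh_f))^5.2]^0.04
LQ²/(gh_f) = 2.287; L/(gh_f) = 11.71
Term 1 = ε^1.25·(…)^4.75 = 2.67×10^-6; Term 2 = ν·Q^9.4·(…)^5.2 = 2.34×10^-4
D = 0.66·(2.67×10^-6 + 2.34×10^-4)^0.04 = 0.4726 m = 473 mm
Check: V = 2.52 m/s, Re = 8.51×10^5, f = 0.01200, h_f = 14.6 m ≈ 15.5 m ✓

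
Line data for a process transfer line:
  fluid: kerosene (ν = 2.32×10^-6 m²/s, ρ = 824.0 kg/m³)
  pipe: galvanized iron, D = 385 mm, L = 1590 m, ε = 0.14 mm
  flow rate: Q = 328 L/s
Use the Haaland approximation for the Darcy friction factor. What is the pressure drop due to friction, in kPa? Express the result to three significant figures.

V = 4Q/(πD²) = 4·0.328/(π·0.385²) = 2.817 m/s
Re = VD/ν = 2.817·0.385/2.32×10^-6 = 4.68×10^5 → turbulent
ε/D = 0.14/385 = 3.64×10^-4
Haaland: f = 0.01671
h_f = f(L/D)V²/(2g) = 0.01671·(1590/0.385)·2.817²/(2·9.81) = 27.92 m
Δp = ρg·h_f = 824.0·9.81·27.92 = 225.7 kPa

Δp ≈ 226 kPa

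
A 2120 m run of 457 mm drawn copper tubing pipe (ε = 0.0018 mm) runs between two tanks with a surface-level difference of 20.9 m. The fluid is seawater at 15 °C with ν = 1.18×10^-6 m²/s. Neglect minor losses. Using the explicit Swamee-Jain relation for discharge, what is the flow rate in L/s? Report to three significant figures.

Q ≈ 453 L/s

Swamee-Jain (Type II): Q = -0.965·√(gD⁵h_f/L)·ln[ε/(3.7D) + √(3.17ν²L/(gD³h_f))]
√(gD⁵h_f/L) = √(9.81·0.457⁵·20.9/2120) = 0.04391
ε/(3.7D) = 1.06×10^-6; √(3.17ν²L/(gD³h_f)) = 2.19×10^-5
Q = -0.965·0.04391·ln(2.293×10^-5) = 0.4526 m³/s
Check: V = 2.76 m/s, Re = 1.07×10^6, f = 0.01158, h_f = 20.9 m ≈ 20.9 m ✓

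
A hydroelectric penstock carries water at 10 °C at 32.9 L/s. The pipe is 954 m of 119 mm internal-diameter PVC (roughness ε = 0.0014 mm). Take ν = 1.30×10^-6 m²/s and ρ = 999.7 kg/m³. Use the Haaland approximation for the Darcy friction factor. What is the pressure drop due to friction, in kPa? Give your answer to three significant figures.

V = 4Q/(πD²) = 4·0.0329/(π·0.119²) = 2.958 m/s
Re = VD/ν = 2.958·0.119/1.30×10^-6 = 2.71×10^5 → turbulent
ε/D = 0.0014/119 = 1.18×10^-5
Haaland: f = 0.01471
h_f = f(L/D)V²/(2g) = 0.01471·(954/0.119)·2.958²/(2·9.81) = 52.60 m
Δp = ρg·h_f = 999.7·9.81·52.60 = 515.8 kPa

Δp ≈ 516 kPa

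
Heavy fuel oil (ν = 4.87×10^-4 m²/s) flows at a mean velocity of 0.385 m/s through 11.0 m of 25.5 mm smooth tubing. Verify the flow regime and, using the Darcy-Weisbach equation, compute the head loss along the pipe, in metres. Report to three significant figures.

Re = VD/ν = 0.385·0.02550/4.87×10^-4 = 20.2 → laminar (Re < 2300)
f = 64/Re = 3.175
h_f = f(L/D)V²/(2g) = 3.175·(11.0/0.02550)·0.385²/(2·9.81) = 10.35 m

h_f ≈ 10.3 m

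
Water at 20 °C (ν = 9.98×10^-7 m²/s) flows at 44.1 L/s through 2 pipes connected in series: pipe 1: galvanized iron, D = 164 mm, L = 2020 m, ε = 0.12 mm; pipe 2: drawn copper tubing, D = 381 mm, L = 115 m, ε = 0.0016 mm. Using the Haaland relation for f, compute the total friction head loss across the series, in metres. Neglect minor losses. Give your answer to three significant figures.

Pipe 1: V = 2.088 m/s, Re = 3.43×10^5, ε/D = 7.32×10^-4, f = 0.01918, h_1 = f(L/D)V²/2g = 52.49 m
Pipe 2: V = 0.3868 m/s, Re = 1.48×10^5, ε/D = 4.20×10^-6, f = 0.01648, h_2 = f(L/D)V²/2g = 0.03793 m
Series → Q common, losses add: H = Σh = 52.53 m

H ≈ 52.5 m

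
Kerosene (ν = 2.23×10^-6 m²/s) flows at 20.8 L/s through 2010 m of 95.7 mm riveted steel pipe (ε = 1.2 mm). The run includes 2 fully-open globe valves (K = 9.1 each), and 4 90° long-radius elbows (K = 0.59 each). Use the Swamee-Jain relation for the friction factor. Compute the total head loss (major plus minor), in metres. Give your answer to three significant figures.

H_L ≈ 381 m

V = 4Q/(πD²) = 2.892 m/s; V²/2g = 0.4262 m
Re = 1.24×10^5, ε/D = 0.0125 → f = 0.04161 (Swamee-Jain)
Major: h_f = f(L/D)·V²/2g = 0.04161·21003·0.4262 = 372.5 m
Minor: ΣK = 20.6; h_m = ΣK·V²/2g = 8.762 m
Total H_L = 372.5 + 8.762 = 381.2 m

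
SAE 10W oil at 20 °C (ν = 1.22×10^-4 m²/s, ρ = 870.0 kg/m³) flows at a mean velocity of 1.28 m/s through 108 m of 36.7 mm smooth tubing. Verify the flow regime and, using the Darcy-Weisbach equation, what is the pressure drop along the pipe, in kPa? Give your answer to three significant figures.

Re = VD/ν = 1.28·0.03670/1.22×10^-4 = 385 → laminar (Re < 2300)
f = 64/Re = 0.1662
h_f = f(L/D)V²/(2g) = 0.1662·(108/0.03670)·1.28²/(2·9.81) = 40.85 m
Δp = ρg·h_f = 870.0·9.81·40.85 = 348.6 kPa

Δp ≈ 349 kPa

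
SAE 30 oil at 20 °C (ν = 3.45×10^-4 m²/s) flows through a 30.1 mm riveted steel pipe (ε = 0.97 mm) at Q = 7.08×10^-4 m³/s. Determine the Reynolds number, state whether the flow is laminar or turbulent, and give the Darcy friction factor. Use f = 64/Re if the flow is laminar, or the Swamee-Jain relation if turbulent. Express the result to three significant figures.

V = 4Q/(πD²) = 0.9950 m/s
Re = VD/ν = 0.9950·0.0301/3.45×10^-4 = 86.8
Re < 2300 → laminar → f = 64/Re = 0.7373

Re ≈ 86.8; laminar; f = 64/Re ≈ 0.737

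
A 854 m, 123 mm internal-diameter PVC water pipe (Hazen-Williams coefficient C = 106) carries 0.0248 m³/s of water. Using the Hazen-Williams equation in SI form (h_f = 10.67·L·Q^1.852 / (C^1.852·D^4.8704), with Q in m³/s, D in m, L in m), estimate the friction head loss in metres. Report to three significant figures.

h_f ≈ 46.5 m

h_f = 10.67·854·0.0248^1.852 / (106^1.852·0.123^4.8704) = 46.54 m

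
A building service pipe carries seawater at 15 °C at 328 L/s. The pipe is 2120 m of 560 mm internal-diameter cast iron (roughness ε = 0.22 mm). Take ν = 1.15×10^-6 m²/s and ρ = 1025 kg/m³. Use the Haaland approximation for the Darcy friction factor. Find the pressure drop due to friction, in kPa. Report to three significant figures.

V = 4Q/(πD²) = 4·0.328/(π·0.560²) = 1.332 m/s
Re = VD/ν = 1.332·0.560/1.15×10^-6 = 6.48×10^5 → turbulent
ε/D = 0.22/560 = 3.93×10^-4
Haaland: f = 0.01665
h_f = f(L/D)V²/(2g) = 0.01665·(2120/0.560)·1.332²/(2·9.81) = 5.696 m
Δp = ρg·h_f = 1025·9.81·5.696 = 57.28 kPa

Δp ≈ 57.3 kPa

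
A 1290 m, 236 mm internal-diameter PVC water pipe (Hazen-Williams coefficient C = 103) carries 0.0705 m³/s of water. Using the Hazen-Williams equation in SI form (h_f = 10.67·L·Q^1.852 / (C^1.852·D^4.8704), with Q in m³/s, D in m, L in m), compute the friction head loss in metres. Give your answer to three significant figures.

h_f = 10.67·1290·0.0705^1.852 / (103^1.852·0.236^4.8704) = 21.48 m

h_f ≈ 21.5 m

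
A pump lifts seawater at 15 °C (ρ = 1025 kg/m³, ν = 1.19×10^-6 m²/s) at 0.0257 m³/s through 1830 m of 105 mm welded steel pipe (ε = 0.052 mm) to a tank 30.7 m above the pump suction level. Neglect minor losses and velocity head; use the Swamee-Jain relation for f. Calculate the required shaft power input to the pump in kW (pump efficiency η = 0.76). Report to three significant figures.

V = 4Q/(πD²) = 2.968 m/s; Re = 2.62×10^5; ε/D = 4.95×10^-4; f = 0.01849
h_f = f(L/D)V²/2g = 144.7 m
Total head H = z + h_f = 30.7 + 144.7 = 175.4 m
P_hyd = ρgQH = 1025·9.81·0.0257·175.4 = 45.32 kW
P_shaft = P_hyd/η = 45.32/0.76 = 59.63 kW

P_shaft ≈ 59.6 kW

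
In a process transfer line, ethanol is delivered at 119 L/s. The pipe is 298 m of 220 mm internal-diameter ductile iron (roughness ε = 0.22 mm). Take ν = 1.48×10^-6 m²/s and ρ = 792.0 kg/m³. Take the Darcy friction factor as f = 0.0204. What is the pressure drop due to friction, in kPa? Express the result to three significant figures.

V = 4Q/(πD²) = 4·0.119/(π·0.220²) = 3.130 m/s
h_f = f(L/D)V²/(2g) = 0.02040·(298/0.220)·3.130²/(2·9.81) = 13.80 m
Δp = ρg·h_f = 792.0·9.81·13.80 = 107.2 kPa

Δp ≈ 107 kPa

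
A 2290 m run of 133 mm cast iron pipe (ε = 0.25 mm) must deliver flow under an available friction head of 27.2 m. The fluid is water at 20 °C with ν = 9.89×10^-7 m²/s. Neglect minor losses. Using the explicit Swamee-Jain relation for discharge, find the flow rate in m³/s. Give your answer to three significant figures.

Swamee-Jain (Type II): Q = -0.965·√(gD⁵h_f/L)·ln[ε/(3.7D) + √(3.17ν²L/(gD³h_f))]
√(gD⁵h_f/L) = √(9.81·0.133⁵·27.2/2290) = 0.002202
ε/(3.7D) = 5.08×10^-4; √(3.17ν²L/(gD³h_f)) = 1.06×10^-4
Q = -0.965·0.002202·ln(6.144×10^-4) = 0.01571 m³/s
Check: V = 1.13 m/s, Re = 1.52×10^5, f = 0.02443, h_f = 27.4 m ≈ 27.2 m ✓

Q ≈ 0.0157 m³/s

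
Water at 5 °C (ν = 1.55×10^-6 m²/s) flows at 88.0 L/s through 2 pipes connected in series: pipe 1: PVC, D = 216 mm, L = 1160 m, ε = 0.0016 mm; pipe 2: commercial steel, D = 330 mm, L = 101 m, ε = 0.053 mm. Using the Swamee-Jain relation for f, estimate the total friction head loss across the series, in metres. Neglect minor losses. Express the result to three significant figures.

Pipe 1: V = 2.402 m/s, Re = 3.35×10^5, ε/D = 7.41×10^-6, f = 0.01418, h_1 = f(L/D)V²/2g = 22.38 m
Pipe 2: V = 1.029 m/s, Re = 2.19×10^5, ε/D = 1.61×10^-4, f = 0.01664, h_2 = f(L/D)V²/2g = 0.2748 m
Series → Q common, losses add: H = Σh = 22.66 m

H ≈ 22.7 m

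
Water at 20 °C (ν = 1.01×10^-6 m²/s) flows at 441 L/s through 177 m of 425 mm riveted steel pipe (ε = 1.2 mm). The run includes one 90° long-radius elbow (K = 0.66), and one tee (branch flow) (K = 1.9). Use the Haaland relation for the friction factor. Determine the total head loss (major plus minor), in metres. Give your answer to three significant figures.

V = 4Q/(πD²) = 3.109 m/s; V²/2g = 0.4925 m
Re = 1.31×10^6, ε/D = 0.00282 → f = 0.02587 (Haaland)
Major: h_f = f(L/D)·V²/2g = 0.02587·416.5·0.4925 = 5.308 m
Minor: ΣK = 2.56; h_m = ΣK·V²/2g = 1.261 m
Total H_L = 5.308 + 1.261 = 6.568 m

H_L ≈ 6.57 m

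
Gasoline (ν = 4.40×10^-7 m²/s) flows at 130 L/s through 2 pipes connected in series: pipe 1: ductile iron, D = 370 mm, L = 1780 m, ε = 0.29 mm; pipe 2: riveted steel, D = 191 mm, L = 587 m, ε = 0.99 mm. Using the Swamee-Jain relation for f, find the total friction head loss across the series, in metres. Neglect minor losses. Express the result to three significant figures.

H ≈ 106 m

Pipe 1: V = 1.209 m/s, Re = 1.02×10^6, ε/D = 7.84×10^-4, f = 0.01897, h_1 = f(L/D)V²/2g = 6.800 m
Pipe 2: V = 4.537 m/s, Re = 1.97×10^6, ε/D = 0.00518, f = 0.03078, h_2 = f(L/D)V²/2g = 99.27 m
Series → Q common, losses add: H = Σh = 106.1 m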